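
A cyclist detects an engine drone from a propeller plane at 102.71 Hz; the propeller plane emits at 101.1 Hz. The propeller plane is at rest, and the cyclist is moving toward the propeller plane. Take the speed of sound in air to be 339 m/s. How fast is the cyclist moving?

f' = f · (v + v_o)/v ⇒ v_o = v · |f'/f − 1|.
v_o = 339 × |102.71/101.1 − 1| = 339 × 0.01592 ≈ 5.4 m/s.

5.4 m/s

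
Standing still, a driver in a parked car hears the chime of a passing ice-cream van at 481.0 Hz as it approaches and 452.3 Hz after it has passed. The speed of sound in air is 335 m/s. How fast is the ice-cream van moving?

10.3 m/s

f₁/f₂ = (v + v_s)/(v − v_s), so v_s = v · (f₁ − f₂)/(f₁ + f₂).
v_s = 335 × (481.0 − 452.3)/(481.0 + 452.3) = 335 × 28.7/933.3 ≈ 10.3 m/s.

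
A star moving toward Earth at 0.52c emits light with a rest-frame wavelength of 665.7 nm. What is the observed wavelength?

Relativistic Doppler for wavelength: λ' = λ₀ · √((1 − β)/(1 + β)).
λ' = 665.7 × √(0.4800/1.5200) = 665.7 × 0.56195 ≈ 374.1 nm.

374.1 nm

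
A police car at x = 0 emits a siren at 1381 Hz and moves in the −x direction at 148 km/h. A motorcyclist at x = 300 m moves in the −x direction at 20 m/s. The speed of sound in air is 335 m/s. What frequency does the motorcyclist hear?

1303 Hz

148 km/h = 41.11 m/s.
The observer lies on the +x side, so the source is heading away from the observer and the observer is heading toward the source.
General Doppler shift: f' = f · (v + v_o)/(v + v_s).
f' = 1381 × (335 + 20)/(335 + 41.11) = 1381 × 355/376.11 ≈ 1303 Hz.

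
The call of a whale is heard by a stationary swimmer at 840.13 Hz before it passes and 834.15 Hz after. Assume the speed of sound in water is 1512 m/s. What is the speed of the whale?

5.4 m/s

f₁/f₂ = (v + v_s)/(v − v_s), so v_s = v · (f₁ − f₂)/(f₁ + f₂).
v_s = 1512 × (840.13 − 834.15)/(840.13 + 834.15) = 1512 × 5.98/1674.28 ≈ 5.4 m/s.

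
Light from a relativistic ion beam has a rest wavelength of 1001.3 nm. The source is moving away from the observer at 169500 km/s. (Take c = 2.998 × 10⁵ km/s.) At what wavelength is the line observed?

β = v/c = 169500/299800 = 0.5654.
Relativistic Doppler for wavelength: λ' = λ₀ · √((1 + β)/(1 − β)).
λ' = 1001.3 × √(1.5654/0.4346) = 1001.3 × 1.89781 ≈ 1900.3 nm.

1900.3 nm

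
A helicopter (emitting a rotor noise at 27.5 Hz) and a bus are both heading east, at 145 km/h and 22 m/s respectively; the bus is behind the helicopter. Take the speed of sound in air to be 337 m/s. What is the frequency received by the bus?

26.2 Hz

145 km/h = 40.28 m/s.
The bus is behind, so the helicopter is moving away from it while the bus is moving toward the helicopter.
General Doppler shift: f' = f · (v + v_o)/(v + v_s).
f' = 27.5 × (337 + 22)/(337 + 40.28) = 27.5 × 359/377.28 ≈ 26.2 Hz.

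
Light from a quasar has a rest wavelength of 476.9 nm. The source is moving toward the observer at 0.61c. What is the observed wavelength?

234.7 nm

Relativistic Doppler for wavelength: λ' = λ₀ · √((1 − β)/(1 + β)).
λ' = 476.9 × √(0.3900/1.6100) = 476.9 × 0.49217 ≈ 234.7 nm.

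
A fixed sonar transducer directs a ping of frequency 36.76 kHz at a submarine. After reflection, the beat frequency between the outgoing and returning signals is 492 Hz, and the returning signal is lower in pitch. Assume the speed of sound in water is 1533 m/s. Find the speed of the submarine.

10.3 m/s

Double Doppler shift off a moving reflector: f₂ = f₀ · (v + u)/(v − u) (u > 0 toward emitter).
Returning signal is lower, so f₂ = f₀ − Δf = 36760 − 492 = 36268 Hz.
Rearranging, u = v · (f₂ − f₀)/(f₂ + f₀) = 1533 × -492/73028 ≈ -10.3 m/s.
So the submarine is moving at 10.3 m/s away from the emitter.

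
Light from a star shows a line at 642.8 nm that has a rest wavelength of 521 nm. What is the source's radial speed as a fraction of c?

0.207

λ'/λ₀ = 1.2338 > 1 (redshift), so the source is receding.
λ'/λ₀ = √((1 + β)/(1 − β)) for a receding source ⇒ β = (r² − 1)/(r² + 1) with r = λ'/λ₀.
β = (1.5222 − 1)/(1.5222 + 1) ≈ 0.207.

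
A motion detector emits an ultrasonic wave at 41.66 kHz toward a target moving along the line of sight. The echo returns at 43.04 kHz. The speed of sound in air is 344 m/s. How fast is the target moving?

5.6 m/s

Double Doppler shift off a moving reflector: f₂ = f₀ · (v + u)/(v − u) (u > 0 toward emitter).
Rearranging, u = v · (f₂ − f₀)/(f₂ + f₀) = 344 × 1.38/84.70 ≈ 5.6 m/s.
So the target is moving at 5.6 m/s toward the emitter.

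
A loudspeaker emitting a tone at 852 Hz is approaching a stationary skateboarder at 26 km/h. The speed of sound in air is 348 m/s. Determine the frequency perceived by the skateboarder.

870 Hz

26 km/h = 7.222 m/s.
Moving source, stationary observer: f' = f · v/(v − v_s) since the source is approaching.
f' = 852 × 348/(348 − 7.222) = 852 × 348/340.8 ≈ 870 Hz.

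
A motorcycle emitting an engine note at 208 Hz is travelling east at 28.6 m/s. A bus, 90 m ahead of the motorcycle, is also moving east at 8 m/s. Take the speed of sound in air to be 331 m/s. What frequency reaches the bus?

The bus is ahead, so the motorcycle is moving toward it while the bus is moving away from the motorcycle.
With source approaching and observer receding, f' = f · (v − v_o)/(v − v_s).
f' = 208 × (331 − 8)/(331 − 28.6) = 208 × 323/302.4 ≈ 222 Hz.

222 Hz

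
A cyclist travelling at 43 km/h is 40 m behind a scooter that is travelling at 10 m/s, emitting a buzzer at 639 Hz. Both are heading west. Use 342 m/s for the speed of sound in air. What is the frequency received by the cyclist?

43 km/h = 11.94 m/s.
The cyclist is behind, so the scooter is moving away from it while the cyclist is moving toward the scooter.
General Doppler shift: f' = f · (v + v_o)/(v + v_s).
f' = 639 × (342 + 11.94)/(342 + 10) = 639 × 353.94/352 ≈ 643 Hz.

643 Hz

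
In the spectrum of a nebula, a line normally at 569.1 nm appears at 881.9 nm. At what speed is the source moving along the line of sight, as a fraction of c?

0.412c

λ'/λ₀ = 1.5496 > 1 (redshift), so the source is receding.
λ'/λ₀ = √((1 + β)/(1 − β)) for a receding source ⇒ β = (r² − 1)/(r² + 1) with r = λ'/λ₀.
β = (2.4014 − 1)/(2.4014 + 1) ≈ 0.412.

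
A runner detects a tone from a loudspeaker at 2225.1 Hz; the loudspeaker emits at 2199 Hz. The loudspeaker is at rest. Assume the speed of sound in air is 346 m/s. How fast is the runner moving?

f' > f, so the runner is approaching.
f' = f · (v + v_o)/v ⇒ v_o = v · |f'/f − 1|.
v_o = 346 × |2225.1/2199 − 1| = 346 × 0.01187 ≈ 4.1 m/s.

4.1 m/s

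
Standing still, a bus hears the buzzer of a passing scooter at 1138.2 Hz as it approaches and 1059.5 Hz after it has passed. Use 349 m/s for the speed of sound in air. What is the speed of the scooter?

f₁/f₂ = (v + v_s)/(v − v_s), so v_s = v · (f₁ − f₂)/(f₁ + f₂).
v_s = 349 × (1138.2 − 1059.5)/(1138.2 + 1059.5) = 349 × 78.7/2197.7 ≈ 12.5 m/s.

12.5 m/s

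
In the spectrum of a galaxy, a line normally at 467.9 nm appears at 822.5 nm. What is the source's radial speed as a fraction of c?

λ'/λ₀ = 1.7579 > 1 (redshift), so the source is receding.
λ'/λ₀ = √((1 + β)/(1 − β)) for a receding source ⇒ β = (r² − 1)/(r² + 1) with r = λ'/λ₀.
β = (3.0901 − 1)/(3.0901 + 1) ≈ 0.511.

0.511c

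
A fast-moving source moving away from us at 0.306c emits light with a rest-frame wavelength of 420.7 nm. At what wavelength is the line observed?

Relativistic Doppler for wavelength: λ' = λ₀ · √((1 + β)/(1 − β)).
λ' = 420.7 × √(1.3060/0.6940) = 420.7 × 1.37180 ≈ 577.1 nm.

577.1 nm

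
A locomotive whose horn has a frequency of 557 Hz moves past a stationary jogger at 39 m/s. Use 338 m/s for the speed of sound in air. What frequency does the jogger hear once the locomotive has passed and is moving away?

499 Hz

Receding: f₂ = f · v/(v + v_s) = 557 × 338/377 ≈ 499 Hz.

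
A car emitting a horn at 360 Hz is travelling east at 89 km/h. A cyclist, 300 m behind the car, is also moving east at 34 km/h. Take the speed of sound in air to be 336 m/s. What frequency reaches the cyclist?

89 km/h = 24.72 m/s; 34 km/h = 9.444 m/s.
The cyclist is behind, so the car is moving away from it while the cyclist is moving toward the car.
General Doppler shift: f' = f · (v + v_o)/(v + v_s).
f' = 360 × (336 + 9.444)/(336 + 24.72) = 360 × 345.44/360.72 ≈ 345 Hz.

345 Hz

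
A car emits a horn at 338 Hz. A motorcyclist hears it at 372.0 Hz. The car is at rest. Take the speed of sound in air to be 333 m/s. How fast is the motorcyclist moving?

f' > f, so the motorcyclist is approaching.
f' = f · (v + v_o)/v ⇒ v_o = v · |f'/f − 1|.
v_o = 333 × |372.0/338 − 1| = 333 × 0.1006 ≈ 33 m/s.

33 m/s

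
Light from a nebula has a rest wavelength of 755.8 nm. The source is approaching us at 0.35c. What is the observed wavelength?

Relativistic Doppler for wavelength: λ' = λ₀ · √((1 − β)/(1 + β)).
λ' = 755.8 × √(0.6500/1.3500) = 755.8 × 0.69389 ≈ 524.4 nm.

524.4 nm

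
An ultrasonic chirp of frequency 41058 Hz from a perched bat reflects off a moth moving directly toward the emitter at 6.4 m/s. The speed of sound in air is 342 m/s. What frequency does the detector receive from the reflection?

The moth first receives the wave as a moving observer: f₁ = f₀ · (v + u)/v = 41058 × (342 + 6.4)/342 ≈ 41826 Hz.
On reflection it acts as a source moving toward the stationary detector: f₂ = f₁ · v/(v − u) = 41826 × 342/335.6 ≈ 42624 Hz.

42624 Hz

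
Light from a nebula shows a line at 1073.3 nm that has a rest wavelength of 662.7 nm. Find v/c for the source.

λ'/λ₀ = 1.6196 > 1 (redshift), so the source is receding.
λ'/λ₀ = √((1 + β)/(1 − β)) for a receding source ⇒ β = (r² − 1)/(r² + 1) with r = λ'/λ₀.
β = (2.6231 − 1)/(2.6231 + 1) ≈ 0.448.

0.448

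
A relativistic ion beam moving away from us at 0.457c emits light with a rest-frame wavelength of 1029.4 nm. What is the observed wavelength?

1686.2 nm

Relativistic Doppler for wavelength: λ' = λ₀ · √((1 + β)/(1 − β)).
λ' = 1029.4 × √(1.4570/0.5430) = 1029.4 × 1.63806 ≈ 1686.2 nm.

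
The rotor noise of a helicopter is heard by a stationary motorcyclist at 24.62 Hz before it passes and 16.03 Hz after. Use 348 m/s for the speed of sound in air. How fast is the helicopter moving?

f₁/f₂ = (v + v_s)/(v − v_s), so v_s = v · (f₁ − f₂)/(f₁ + f₂).
v_s = 348 × (24.62 − 16.03)/(24.62 + 16.03) = 348 × 8.59/40.65 ≈ 74 m/s.

74 m/s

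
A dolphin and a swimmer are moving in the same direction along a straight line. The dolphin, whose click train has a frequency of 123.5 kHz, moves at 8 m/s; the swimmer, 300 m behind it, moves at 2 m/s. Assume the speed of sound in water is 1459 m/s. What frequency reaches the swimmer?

The swimmer is behind, so the dolphin is moving away from it while the swimmer is moving toward the dolphin.
Both move, so f' = f · (v + v_o)/(v + v_s).
f' = 123.5 × (1459 + 2)/(1459 + 8) = 123.5 × 1461/1467 ≈ 123.0 kHz.

123.0 kHz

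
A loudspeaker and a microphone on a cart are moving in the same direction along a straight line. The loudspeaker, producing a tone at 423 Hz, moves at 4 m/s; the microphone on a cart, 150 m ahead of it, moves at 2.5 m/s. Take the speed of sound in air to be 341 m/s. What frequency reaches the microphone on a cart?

The microphone on a cart is ahead, so the loudspeaker is moving toward it while the microphone on a cart is moving away from the loudspeaker.
Both move, so f' = f · (v − v_o)/(v − v_s).
f' = 423 × (341 − 2.5)/(341 − 4) = 423 × 338.5/337 ≈ 425 Hz.

425 Hz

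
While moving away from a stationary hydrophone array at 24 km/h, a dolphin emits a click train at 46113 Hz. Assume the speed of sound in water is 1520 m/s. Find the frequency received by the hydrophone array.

24 km/h = 6.667 m/s.
With the source moving away from a stationary observer, f' = f · v/(v + v_s).
f' = 46113 × 1520/(1520 + 6.667) = 46113 × 1520/1527 ≈ 45912 Hz.

45912 Hz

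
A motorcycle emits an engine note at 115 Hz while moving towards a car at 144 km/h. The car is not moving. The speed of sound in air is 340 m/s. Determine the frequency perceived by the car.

144 km/h = 40 m/s.
Moving source, stationary observer: f' = f · v/(v − v_s) since the source is approaching.
f' = 115 × 340/(340 − 40) = 115 × 340/300 ≈ 130 Hz.

130 Hz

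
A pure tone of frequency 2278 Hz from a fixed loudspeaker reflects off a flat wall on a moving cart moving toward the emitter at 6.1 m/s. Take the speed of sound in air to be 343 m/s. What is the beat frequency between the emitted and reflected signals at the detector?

82 Hz

At the flat wall on a moving cart (a moving observer), f₁ = f₀ · (v + u)/v = 2278 × 349.1/343 ≈ 2318.5 Hz.
On reflection it acts as a source moving toward the stationary detector: f₂ = f₁ · v/(v − u) = 2318.5 × 343/336.9 ≈ 2360.5 Hz.
Beat frequency: |f₂ − f₀| = 2u·f₀/(v − u) = 2 × 6.1 × 2278/336.9 ≈ 82 Hz.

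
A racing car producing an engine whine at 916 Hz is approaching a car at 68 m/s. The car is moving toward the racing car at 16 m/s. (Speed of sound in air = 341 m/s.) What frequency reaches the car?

Both move, so f' = f · (v + v_o)/(v − v_s).
f' = 916 × (341 + 16)/(341 − 68) = 916 × 357/273 ≈ 1198 Hz.

1198 Hz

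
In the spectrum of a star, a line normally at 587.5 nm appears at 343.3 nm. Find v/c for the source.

0.491c

λ'/λ₀ = 0.5843 < 1 (blueshift), so the source is approaching.
λ'/λ₀ = √((1 − β)/(1 + β)) for an approaching source ⇒ β = (1 − r²)/(1 + r²) with r = λ'/λ₀.
β = (1 − 0.3415)/(1 + 0.3415) ≈ 0.491.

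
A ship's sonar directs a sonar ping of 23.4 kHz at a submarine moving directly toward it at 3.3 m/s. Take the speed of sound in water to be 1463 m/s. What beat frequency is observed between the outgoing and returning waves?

106 Hz

The submarine first receives the wave as a moving observer: f₁ = f₀ · (v + u)/v = 23.4 × (1463 + 3.3)/1463 ≈ 23.4528 kHz.
On reflection it acts as a source moving toward the stationary detector: f₂ = f₁ · v/(v − u) = 23.4528 × 1463/1459.7 ≈ 23.5058 kHz.
Beat frequency (with f₀ = 23400 Hz): |f₂ − f₀| = 2u·f₀/(v − u) = 2 × 3.3 × 23400/1459.7 ≈ 106 Hz.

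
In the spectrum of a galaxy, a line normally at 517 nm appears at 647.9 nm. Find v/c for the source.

λ'/λ₀ = 1.2532 > 1 (redshift), so the source is receding.
λ'/λ₀ = √((1 + β)/(1 − β)) for a receding source ⇒ β = (r² − 1)/(r² + 1) with r = λ'/λ₀.
β = (1.5705 − 1)/(1.5705 + 1) ≈ 0.222.

0.222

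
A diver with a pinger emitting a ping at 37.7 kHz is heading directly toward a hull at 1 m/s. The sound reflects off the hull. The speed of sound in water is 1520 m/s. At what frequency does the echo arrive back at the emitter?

The hull receives the sound from a moving source: f₁ = f₀ · v/(v − v_e) = 37.7 × 1520/1519 ≈ 37.7 kHz.
On the return leg the diver with a pinger is a moving observer: f₂ = f₁ · (v + v_e)/v = 37.7 × 1521/1520 ≈ 37.7 kHz.
Equivalently f₂ = f₀ · (v + v_e)/(v − v_e).

37.7 kHz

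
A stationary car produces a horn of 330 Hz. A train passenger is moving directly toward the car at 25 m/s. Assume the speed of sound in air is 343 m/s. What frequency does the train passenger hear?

Moving observer, stationary source: f' = f · (v + v_o)/v.
f' = 330 × (343 + 25)/343 = 330 × 368/343 ≈ 354 Hz.

354 Hz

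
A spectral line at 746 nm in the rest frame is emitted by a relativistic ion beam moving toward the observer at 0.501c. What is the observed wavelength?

Relativistic Doppler for wavelength: λ' = λ₀ · √((1 − β)/(1 + β)).
λ' = 746 × √(0.4990/1.5010) = 746 × 0.57658 ≈ 430.1 nm.

430.1 nm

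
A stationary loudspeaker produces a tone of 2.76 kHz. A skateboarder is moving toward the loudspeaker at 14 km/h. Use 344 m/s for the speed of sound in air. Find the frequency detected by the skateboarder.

14 km/h = 3.889 m/s.
Moving observer, stationary source: f' = f · (v + v_o)/v.
f' = 2.76 × (344 + 3.889)/344 = 2.76 × 347.89/344 ≈ 2.79 kHz.

2.79 kHz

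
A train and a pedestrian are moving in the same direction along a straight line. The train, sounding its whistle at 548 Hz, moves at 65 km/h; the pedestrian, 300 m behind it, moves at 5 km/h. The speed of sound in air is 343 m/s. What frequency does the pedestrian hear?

65 km/h = 18.06 m/s; 5 km/h = 1.389 m/s.
The pedestrian is behind, so the train is moving away from it while the pedestrian is moving toward the train.
Both move, so f' = f · (v + v_o)/(v + v_s).
f' = 548 × (343 + 1.389)/(343 + 18.06) = 548 × 344.39/361.06 ≈ 523 Hz.

523 Hz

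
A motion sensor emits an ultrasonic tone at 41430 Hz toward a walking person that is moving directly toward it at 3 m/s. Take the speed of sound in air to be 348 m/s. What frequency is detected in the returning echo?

42151 Hz

At the walking person (a moving observer), f₁ = f₀ · (v + u)/v = 41430 × 351/348 ≈ 41787 Hz.
On reflection it acts as a source moving toward the stationary detector: f₂ = f₁ · v/(v − u) = 41787 × 348/345 ≈ 42151 Hz.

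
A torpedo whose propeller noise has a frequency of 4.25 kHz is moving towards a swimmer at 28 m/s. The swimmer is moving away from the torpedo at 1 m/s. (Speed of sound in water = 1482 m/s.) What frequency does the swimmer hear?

Both move, so f' = f · (v − v_o)/(v − v_s).
f' = 4.25 × (1482 − 1)/(1482 − 28) = 4.25 × 1481/1454 ≈ 4.33 kHz.

4.33 kHz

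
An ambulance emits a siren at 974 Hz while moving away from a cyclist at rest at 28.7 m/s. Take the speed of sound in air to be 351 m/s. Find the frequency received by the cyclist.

Moving source, stationary observer: f' = f · v/(v + v_s) since the source is receding.
f' = 974 × 351/(351 + 28.7) = 974 × 351/379.7 ≈ 900 Hz.

900 Hz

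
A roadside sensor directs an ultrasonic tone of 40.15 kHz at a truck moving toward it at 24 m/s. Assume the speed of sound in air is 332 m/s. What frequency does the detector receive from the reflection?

46.4 kHz

At the truck (a moving observer), f₁ = f₀ · (v + u)/v = 40.15 × 356/332 ≈ 43.1 kHz.
The reflection then acts as a moving source: f₂ = f₁ · v/(v − u) ≈ 46.4 kHz.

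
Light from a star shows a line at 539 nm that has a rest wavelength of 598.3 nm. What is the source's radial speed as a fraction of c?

λ'/λ₀ = 0.9009 < 1 (blueshift), so the source is approaching.
λ'/λ₀ = √((1 − β)/(1 + β)) for an approaching source ⇒ β = (1 − r²)/(1 + r²) with r = λ'/λ₀.
β = (1 − 0.8116)/(1 + 0.8116) ≈ 0.104.

0.104c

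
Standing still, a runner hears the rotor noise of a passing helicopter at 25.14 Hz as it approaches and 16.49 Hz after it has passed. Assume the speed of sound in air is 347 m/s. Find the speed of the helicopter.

72 m/s

f₁/f₂ = (v + v_s)/(v − v_s), so v_s = v · (f₁ − f₂)/(f₁ + f₂).
v_s = 347 × (25.14 − 16.49)/(25.14 + 16.49) = 347 × 8.65/41.63 ≈ 72 m/s.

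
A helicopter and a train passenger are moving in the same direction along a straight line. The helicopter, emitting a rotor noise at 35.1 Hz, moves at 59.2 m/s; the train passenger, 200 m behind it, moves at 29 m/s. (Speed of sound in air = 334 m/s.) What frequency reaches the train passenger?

32.4 Hz

The train passenger is behind, so the helicopter is moving away from it while the train passenger is moving toward the helicopter.
With source receding and observer approaching, f' = f · (v + v_o)/(v + v_s).
f' = 35.1 × (334 + 29)/(334 + 59.2) = 35.1 × 363/393.2 ≈ 32.4 Hz.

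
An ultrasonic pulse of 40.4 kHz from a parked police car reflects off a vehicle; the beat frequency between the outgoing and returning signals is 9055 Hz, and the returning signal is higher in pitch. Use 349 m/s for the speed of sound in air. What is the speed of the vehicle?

Double Doppler shift off a moving reflector: f₂ = f₀ · (v + u)/(v − u) (u > 0 toward emitter).
Returning signal is higher, so f₂ = f₀ + Δf = 40400 + 9055 = 49455 Hz.
Rearranging, u = v · (f₂ − f₀)/(f₂ + f₀) = 349 × 9055/89855 ≈ 35 m/s.
So the vehicle is moving at 35 m/s toward the emitter.

35 m/s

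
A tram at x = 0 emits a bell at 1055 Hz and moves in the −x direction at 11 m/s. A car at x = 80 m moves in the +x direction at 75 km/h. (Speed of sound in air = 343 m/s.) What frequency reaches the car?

75 km/h = 20.83 m/s.
The observer lies on the +x side, so the source is heading away from the observer and the observer is heading away from the source.
With source receding and observer receding, f' = f · (v − v_o)/(v + v_s).
f' = 1055 × (343 − 20.83)/(343 + 11) = 1055 × 322.17/354 ≈ 960 Hz.

960 Hz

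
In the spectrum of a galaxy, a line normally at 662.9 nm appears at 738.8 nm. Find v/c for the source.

0.108c

λ'/λ₀ = 1.1145 > 1 (redshift), so the source is receding.
λ'/λ₀ = √((1 + β)/(1 − β)) for a receding source ⇒ β = (r² − 1)/(r² + 1) with r = λ'/λ₀.
β = (1.2421 − 1)/(1.2421 + 1) ≈ 0.108.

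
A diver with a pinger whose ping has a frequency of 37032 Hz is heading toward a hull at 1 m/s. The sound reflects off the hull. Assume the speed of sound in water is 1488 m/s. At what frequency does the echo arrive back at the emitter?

37082 Hz

The hull receives the sound from a moving source: f₁ = f₀ · v/(v − v_e) = 37032 × 1488/1487 ≈ 37057 Hz.
On the return leg the diver with a pinger is a moving observer: f₂ = f₁ · (v + v_e)/v = 37057 × 1489/1488 ≈ 37082 Hz.
Equivalently f₂ = f₀ · (v + v_e)/(v − v_e).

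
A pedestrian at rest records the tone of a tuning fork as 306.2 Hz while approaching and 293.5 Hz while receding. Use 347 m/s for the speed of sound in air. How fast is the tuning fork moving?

7.3 m/s

f₁/f₂ = (v + v_s)/(v − v_s), so v_s = v · (f₁ − f₂)/(f₁ + f₂).
v_s = 347 × (306.2 − 293.5)/(306.2 + 293.5) = 347 × 12.7/599.7 ≈ 7.3 m/s.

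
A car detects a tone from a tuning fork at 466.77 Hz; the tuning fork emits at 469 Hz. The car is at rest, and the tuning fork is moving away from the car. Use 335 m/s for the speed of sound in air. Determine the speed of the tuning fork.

f' = f · v/(v + v_s) ⇒ v_s = v · |1 − f/f'|.
v_s = 335 × |1 − 469/466.77| = 335 × 0.004778 ≈ 1.60 m/s.

1.60 m/s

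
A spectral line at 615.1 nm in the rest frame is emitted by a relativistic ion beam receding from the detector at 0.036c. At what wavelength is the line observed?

Relativistic Doppler for wavelength: λ' = λ₀ · √((1 + β)/(1 − β)).
λ' = 615.1 × √(1.0360/0.9640) = 615.1 × 1.03667 ≈ 637.7 nm.

637.7 nm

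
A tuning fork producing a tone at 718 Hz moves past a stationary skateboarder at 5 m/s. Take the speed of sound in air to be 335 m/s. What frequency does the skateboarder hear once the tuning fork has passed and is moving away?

Receding: f₂ = f · v/(v + v_s) = 718 × 335/340 ≈ 707 Hz.

707 Hz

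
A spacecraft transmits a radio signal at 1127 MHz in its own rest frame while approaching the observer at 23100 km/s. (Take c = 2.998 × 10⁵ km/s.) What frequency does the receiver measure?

β = v/c = 23100/299800 = 0.0771.
Relativistic Doppler for frequency: f' = f₀ · √((1 + β)/(1 − β)).
f' = 1127 × √(1.0771/0.9229) = 1127 × 1.08026 ≈ 1217.5 MHz.

1217.5 MHz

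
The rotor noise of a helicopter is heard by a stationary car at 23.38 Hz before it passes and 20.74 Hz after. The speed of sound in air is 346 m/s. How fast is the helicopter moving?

f₁/f₂ = (v + v_s)/(v − v_s), so v_s = v · (f₁ − f₂)/(f₁ + f₂).
v_s = 346 × (23.38 − 20.74)/(23.38 + 20.74) = 346 × 2.64/44.12 ≈ 20.7 m/s.

20.7 m/s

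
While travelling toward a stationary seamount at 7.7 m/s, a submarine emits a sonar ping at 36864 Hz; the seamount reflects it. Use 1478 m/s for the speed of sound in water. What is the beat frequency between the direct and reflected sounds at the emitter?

386 Hz

The seamount receives the sound from a moving source: f₁ = f₀ · v/(v − v_e) = 36864 × 1478/1470.3 ≈ 37057 Hz.
On the return leg the submarine is a moving observer: f₂ = f₁ · (v + v_e)/v = 37057 × 1485.7/1478 ≈ 37250 Hz.
Beat against the emitted tone: |f₂ − f₀| = 2v_e·f₀/(v − v_e) = 2 × 7.7 × 36864/1470.3 ≈ 386 Hz.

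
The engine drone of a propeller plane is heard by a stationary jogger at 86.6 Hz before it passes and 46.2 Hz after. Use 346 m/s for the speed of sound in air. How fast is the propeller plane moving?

105 m/s

f₁/f₂ = (v + v_s)/(v − v_s), so v_s = v · (f₁ − f₂)/(f₁ + f₂).
v_s = 346 × (86.6 − 46.2)/(86.6 + 46.2) = 346 × 40.4/132.8 ≈ 105 m/s.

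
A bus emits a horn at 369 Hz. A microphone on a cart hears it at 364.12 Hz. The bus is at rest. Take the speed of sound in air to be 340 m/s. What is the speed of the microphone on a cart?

f' < f, so the microphone on a cart is receding.
f' = f · (v − v_o)/v ⇒ v_o = v · |f'/f − 1|.
v_o = 340 × |364.12/369 − 1| = 340 × 0.01322 ≈ 4.5 m/s.

4.5 m/s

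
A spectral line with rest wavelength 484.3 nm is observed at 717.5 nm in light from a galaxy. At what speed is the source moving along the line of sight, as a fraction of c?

λ'/λ₀ = 1.4815 > 1 (redshift), so the source is receding.
λ'/λ₀ = √((1 + β)/(1 − β)) for a receding source ⇒ β = (r² − 1)/(r² + 1) with r = λ'/λ₀.
β = (2.1949 − 1)/(2.1949 + 1) ≈ 0.374.

0.374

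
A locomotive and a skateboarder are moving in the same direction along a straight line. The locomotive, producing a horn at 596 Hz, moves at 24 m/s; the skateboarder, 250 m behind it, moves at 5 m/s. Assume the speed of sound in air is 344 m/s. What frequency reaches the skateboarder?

565 Hz

The skateboarder is behind, so the locomotive is moving away from it while the skateboarder is moving toward the locomotive.
With source receding and observer approaching, f' = f · (v + v_o)/(v + v_s).
f' = 596 × (344 + 5)/(344 + 24) = 596 × 349/368 ≈ 565 Hz.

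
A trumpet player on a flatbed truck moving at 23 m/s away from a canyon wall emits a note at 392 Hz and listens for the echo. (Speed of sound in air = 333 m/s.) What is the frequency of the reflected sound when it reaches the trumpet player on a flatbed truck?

341 Hz

The canyon wall receives the sound from a moving source: f₁ = f₀ · v/(v + v_e) = 392 × 333/356 ≈ 367 Hz.
On the return leg the trumpet player on a flatbed truck is a moving observer: f₂ = f₁ · (v − v_e)/v = 367 × 310/333 ≈ 341 Hz.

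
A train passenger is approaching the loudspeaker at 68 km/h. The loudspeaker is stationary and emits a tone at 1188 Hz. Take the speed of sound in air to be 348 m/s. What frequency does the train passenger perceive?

68 km/h = 18.89 m/s.
Only the observer moves, toward the source, so f' = f · (v + v_o)/v.
f' = 1188 × (348 + 18.89)/348 = 1188 × 366.89/348 ≈ 1252 Hz.

1252 Hz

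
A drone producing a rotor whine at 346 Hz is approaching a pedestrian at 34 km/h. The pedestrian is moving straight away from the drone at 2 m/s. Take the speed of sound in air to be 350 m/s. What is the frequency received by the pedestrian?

354 Hz

34 km/h = 9.444 m/s.
General Doppler shift: f' = f · (v − v_o)/(v − v_s).
f' = 346 × (350 − 2)/(350 − 9.444) = 346 × 348/340.56 ≈ 354 Hz.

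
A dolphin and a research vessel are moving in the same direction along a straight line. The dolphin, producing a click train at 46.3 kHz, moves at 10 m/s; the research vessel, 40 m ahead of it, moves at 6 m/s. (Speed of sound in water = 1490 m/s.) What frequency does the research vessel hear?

The research vessel is ahead, so the dolphin is moving toward it while the research vessel is moving away from the dolphin.
With source approaching and observer receding, f' = f · (v − v_o)/(v − v_s).
f' = 46.3 × (1490 − 6)/(1490 − 10) = 46.3 × 1484/1480 ≈ 46.4 kHz.

46.4 kHz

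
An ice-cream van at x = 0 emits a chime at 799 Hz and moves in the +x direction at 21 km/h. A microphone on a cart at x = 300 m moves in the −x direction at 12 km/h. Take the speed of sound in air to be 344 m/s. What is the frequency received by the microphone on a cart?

21 km/h = 5.833 m/s; 12 km/h = 3.333 m/s.
The observer lies on the +x side, so the source is heading toward the observer and the observer is heading toward the source.
With source approaching and observer approaching, f' = f · (v + v_o)/(v − v_s).
f' = 799 × (344 + 3.333)/(344 − 5.833) = 799 × 347.33/338.17 ≈ 821 Hz.

821 Hz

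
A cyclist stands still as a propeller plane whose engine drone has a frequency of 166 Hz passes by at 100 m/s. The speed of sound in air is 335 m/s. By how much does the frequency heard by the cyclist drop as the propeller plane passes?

109 Hz

Approaching: f₁ = f · v/(v − v_s) = 166 × 335/235 ≈ 237 Hz.
Receding: f₂ = f · v/(v + v_s) = 166 × 335/435 ≈ 128 Hz.
Drop: f₁ − f₂ = 2f·v·v_s/(v² − v_s²) = 2 × 166 × 335 × 100/(335² − 100²) ≈ 109 Hz.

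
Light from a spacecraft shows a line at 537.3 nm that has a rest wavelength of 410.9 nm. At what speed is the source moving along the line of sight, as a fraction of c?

0.262c

λ'/λ₀ = 1.3076 > 1 (redshift), so the source is receding.
λ'/λ₀ = √((1 + β)/(1 − β)) for a receding source ⇒ β = (r² − 1)/(r² + 1) with r = λ'/λ₀.
β = (1.7099 − 1)/(1.7099 + 1) ≈ 0.262.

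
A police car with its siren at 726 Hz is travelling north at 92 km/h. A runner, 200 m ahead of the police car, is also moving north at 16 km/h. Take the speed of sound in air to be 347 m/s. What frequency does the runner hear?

774 Hz

92 km/h = 25.56 m/s; 16 km/h = 4.444 m/s.
The runner is ahead, so the police car is moving toward it while the runner is moving away from the police car.
Both move, so f' = f · (v − v_o)/(v − v_s).
f' = 726 × (347 − 4.444)/(347 − 25.56) = 726 × 342.56/321.44 ≈ 774 Hz.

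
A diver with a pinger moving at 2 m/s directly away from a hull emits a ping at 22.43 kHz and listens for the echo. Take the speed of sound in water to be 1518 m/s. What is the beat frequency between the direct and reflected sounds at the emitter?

The hull receives the sound from a moving source: f₁ = f₀ · v/(v + v_e) = 22.43 × 1518/1520 ≈ 22.4005 kHz.
On the return leg the diver with a pinger is a moving observer: f₂ = f₁ · (v − v_e)/v = 22.4005 × 1516/1518 ≈ 22.3710 kHz.
Beat against the emitted tone (with f₀ = 22430 Hz): |f₂ − f₀| = 2v_e·f₀/(v + v_e) = 2 × 2 × 22430/1520 ≈ 59.0 Hz.

59.0 Hz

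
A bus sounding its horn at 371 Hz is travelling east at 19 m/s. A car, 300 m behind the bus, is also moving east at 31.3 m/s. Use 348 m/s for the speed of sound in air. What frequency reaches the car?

383 Hz

The car is behind, so the bus is moving away from it while the car is moving toward the bus.
With source receding and observer approaching, f' = f · (v + v_o)/(v + v_s).
f' = 371 × (348 + 31.3)/(348 + 19) = 371 × 379.3/367 ≈ 383 Hz.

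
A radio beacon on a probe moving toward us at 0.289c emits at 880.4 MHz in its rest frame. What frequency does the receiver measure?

Relativistic Doppler for frequency: f' = f₀ · √((1 + β)/(1 − β)).
f' = 880.4 × √(1.2890/0.7110) = 880.4 × 1.34645 ≈ 1185.4 MHz.

1185.4 MHz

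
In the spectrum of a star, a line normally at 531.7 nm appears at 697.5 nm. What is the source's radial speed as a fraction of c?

0.265c

λ'/λ₀ = 1.3118 > 1 (redshift), so the source is receding.
λ'/λ₀ = √((1 + β)/(1 − β)) for a receding source ⇒ β = (r² − 1)/(r² + 1) with r = λ'/λ₀.
β = (1.7209 − 1)/(1.7209 + 1) ≈ 0.265.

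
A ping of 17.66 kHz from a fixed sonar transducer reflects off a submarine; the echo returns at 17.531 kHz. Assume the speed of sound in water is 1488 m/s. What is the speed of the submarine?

Double Doppler shift off a moving reflector: f₂ = f₀ · (v + u)/(v − u) (u > 0 toward emitter).
Rearranging, u = v · (f₂ − f₀)/(f₂ + f₀) = 1488 × -0.129/35.191 ≈ -5.5 m/s.
So the submarine is moving at 5.5 m/s away from the emitter.

5.5 m/s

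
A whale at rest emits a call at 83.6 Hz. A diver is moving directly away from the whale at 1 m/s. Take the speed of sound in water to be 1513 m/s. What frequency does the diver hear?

Only the observer moves, away from the source, so f' = f · (v − v_o)/v.
f' = 83.6 × (1513 − 1)/1513 = 83.6 × 1512/1513 ≈ 84 Hz.

84 Hz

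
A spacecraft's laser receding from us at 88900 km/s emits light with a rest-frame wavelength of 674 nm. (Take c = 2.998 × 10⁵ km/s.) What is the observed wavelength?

915.0 nm

β = v/c = 88900/299800 = 0.2965.
Relativistic Doppler for wavelength: λ' = λ₀ · √((1 + β)/(1 − β)).
λ' = 674 × √(1.2965/0.7035) = 674 × 1.35759 ≈ 915.0 nm.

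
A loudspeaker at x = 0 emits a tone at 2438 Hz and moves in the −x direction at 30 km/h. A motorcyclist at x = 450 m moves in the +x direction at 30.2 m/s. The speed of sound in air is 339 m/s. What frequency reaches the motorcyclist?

2168 Hz

30 km/h = 8.333 m/s.
The observer lies on the +x side, so the source is heading away from the observer and the observer is heading away from the source.
General Doppler shift: f' = f · (v − v_o)/(v + v_s).
f' = 2438 × (339 − 30.2)/(339 + 8.333) = 2438 × 308.8/347.33 ≈ 2168 Hz.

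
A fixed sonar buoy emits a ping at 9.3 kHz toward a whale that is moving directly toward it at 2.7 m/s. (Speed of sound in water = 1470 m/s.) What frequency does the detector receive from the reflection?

The whale first receives the wave as a moving observer: f₁ = f₀ · (v + u)/v = 9.3 × (1470 + 2.7)/1470 ≈ 9.32 kHz.
On reflection it acts as a source moving toward the stationary detector: f₂ = f₁ · v/(v − u) = 9.32 × 1470/1467.3 ≈ 9.33 kHz.
Equivalently f₂ = f₀ · (v + u)/(v − u).

9.33 kHz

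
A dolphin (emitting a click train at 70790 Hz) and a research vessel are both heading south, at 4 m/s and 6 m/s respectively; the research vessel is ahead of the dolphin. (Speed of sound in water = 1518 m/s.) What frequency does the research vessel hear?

The research vessel is ahead, so the dolphin is moving toward it while the research vessel is moving away from the dolphin.
With source approaching and observer receding, f' = f · (v − v_o)/(v − v_s).
f' = 70790 × (1518 − 6)/(1518 − 4) = 70790 × 1512/1514 ≈ 70696 Hz.

70696 Hz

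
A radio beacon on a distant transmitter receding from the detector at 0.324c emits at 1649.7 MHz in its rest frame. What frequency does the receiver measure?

Relativistic Doppler for frequency: f' = f₀ · √((1 − β)/(1 + β)).
f' = 1649.7 × √(0.6760/1.3240) = 1649.7 × 0.71454 ≈ 1178.8 MHz.

1178.8 MHz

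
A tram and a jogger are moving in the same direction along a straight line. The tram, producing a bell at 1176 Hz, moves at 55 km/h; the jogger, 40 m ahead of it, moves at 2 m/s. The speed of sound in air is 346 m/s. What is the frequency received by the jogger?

1223 Hz

55 km/h = 15.28 m/s.
The jogger is ahead, so the tram is moving toward it while the jogger is moving away from the tram.
Both move, so f' = f · (v − v_o)/(v − v_s).
f' = 1176 × (346 − 2)/(346 − 15.28) = 1176 × 344/330.72 ≈ 1223 Hz.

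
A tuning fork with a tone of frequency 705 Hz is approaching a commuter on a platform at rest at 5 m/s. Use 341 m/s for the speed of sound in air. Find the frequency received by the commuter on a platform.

Only the source moves, toward the listener, so f' = f · v/(v − v_s).
f' = 705 × 341/(341 − 5) = 705 × 341/336 ≈ 715 Hz.

715 Hz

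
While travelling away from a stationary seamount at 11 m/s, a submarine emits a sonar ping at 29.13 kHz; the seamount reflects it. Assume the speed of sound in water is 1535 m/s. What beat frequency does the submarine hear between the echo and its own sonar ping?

The seamount receives the sound from a moving source: f₁ = f₀ · v/(v + v_e) = 29.13 × 1535/1546 ≈ 28.923 kHz.
On the return leg the submarine is a moving observer: f₂ = f₁ · (v − v_e)/v = 28.923 × 1524/1535 ≈ 28.715 kHz.
Beat against the emitted tone (with f₀ = 29130 Hz): |f₂ − f₀| = 2v_e·f₀/(v + v_e) = 2 × 11 × 29130/1546 ≈ 415 Hz.

415 Hz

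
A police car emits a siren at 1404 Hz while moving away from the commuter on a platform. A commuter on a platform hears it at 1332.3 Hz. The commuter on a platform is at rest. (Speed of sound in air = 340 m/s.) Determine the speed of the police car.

18.3 m/s

f' = f · v/(v + v_s) ⇒ v_s = v · |1 − f/f'|.
v_s = 340 × |1 − 1404/1332.3| = 340 × 0.05382 ≈ 18.3 m/s.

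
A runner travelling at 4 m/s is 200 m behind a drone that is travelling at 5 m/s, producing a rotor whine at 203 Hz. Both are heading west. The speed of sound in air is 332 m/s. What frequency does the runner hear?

The runner is behind, so the drone is moving away from it while the runner is moving toward the drone.
Both move, so f' = f · (v + v_o)/(v + v_s).
f' = 203 × (332 + 4)/(332 + 5) = 203 × 336/337 ≈ 202 Hz.

202 Hz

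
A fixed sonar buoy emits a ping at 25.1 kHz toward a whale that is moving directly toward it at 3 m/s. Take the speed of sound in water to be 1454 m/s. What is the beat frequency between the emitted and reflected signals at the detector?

104 Hz

At the whale (a moving observer), f₁ = f₀ · (v + u)/v = 25.1 × 1457/1454 ≈ 25.1518 kHz.
On reflection it acts as a source moving toward the stationary detector: f₂ = f₁ · v/(v − u) = 25.1518 × 1454/1451 ≈ 25.2038 kHz.
Equivalently f₂ = f₀ · (v + u)/(v − u).
Beat frequency (with f₀ = 25100 Hz): |f₂ − f₀| = 2u·f₀/(v − u) = 2 × 3 × 25100/1451 ≈ 104 Hz.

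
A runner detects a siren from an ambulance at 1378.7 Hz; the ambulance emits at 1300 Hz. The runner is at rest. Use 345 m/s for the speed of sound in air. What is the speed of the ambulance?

f' > f, so the ambulance is approaching.
f' = f · v/(v − v_s) ⇒ v_s = v · |1 − f/f'|.
v_s = 345 × |1 − 1300/1378.7| = 345 × 0.05708 ≈ 19.7 m/s.

19.7 m/s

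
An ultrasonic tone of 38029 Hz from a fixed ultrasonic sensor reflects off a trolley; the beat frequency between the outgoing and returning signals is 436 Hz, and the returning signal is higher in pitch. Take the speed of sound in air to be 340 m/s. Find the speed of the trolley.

Double Doppler shift off a moving reflector: f₂ = f₀ · (v + u)/(v − u) (u > 0 toward emitter).
Returning signal is higher, so f₂ = f₀ + Δf = 38029 + 436 = 38465 Hz.
Rearranging, u = v · (f₂ − f₀)/(f₂ + f₀) = 340 × 436/76494 ≈ 1.94 m/s.
So the trolley is moving at 1.94 m/s toward the emitter.

1.94 m/s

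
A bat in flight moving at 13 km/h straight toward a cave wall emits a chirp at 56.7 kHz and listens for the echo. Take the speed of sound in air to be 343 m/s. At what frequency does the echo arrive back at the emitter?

57.9 kHz

13 km/h = 3.611 m/s.
The cave wall receives the sound from a moving source: f₁ = f₀ · v/(v − v_e) = 56.7 × 343/339.39 ≈ 57.3 kHz.
On the return leg the bat in flight is a moving observer: f₂ = f₁ · (v + v_e)/v = 57.3 × 346.61/343 ≈ 57.9 kHz.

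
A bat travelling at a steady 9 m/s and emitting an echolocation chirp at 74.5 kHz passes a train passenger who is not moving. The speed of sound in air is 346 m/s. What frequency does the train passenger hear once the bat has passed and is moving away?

72.6 kHz

Receding: f₂ = f · v/(v + v_s) = 74.5 × 346/355 ≈ 72.6 kHz.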